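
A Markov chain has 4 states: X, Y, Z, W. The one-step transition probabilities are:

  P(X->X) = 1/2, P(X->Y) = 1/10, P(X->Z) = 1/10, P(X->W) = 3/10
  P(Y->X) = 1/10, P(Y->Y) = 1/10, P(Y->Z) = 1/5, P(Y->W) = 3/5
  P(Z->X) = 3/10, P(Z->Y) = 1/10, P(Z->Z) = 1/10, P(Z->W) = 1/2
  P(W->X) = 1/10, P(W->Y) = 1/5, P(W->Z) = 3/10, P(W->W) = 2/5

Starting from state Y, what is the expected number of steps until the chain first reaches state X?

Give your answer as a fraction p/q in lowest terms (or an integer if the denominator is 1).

Answer: 1330/193

Derivation:
Let h_i = expected steps to first reach X from state i.
Boundary: h_X = 0.
First-step equations for the other states:
  h_Y = 1 + 1/10*h_X + 1/10*h_Y + 1/5*h_Z + 3/5*h_W
  h_Z = 1 + 3/10*h_X + 1/10*h_Y + 1/10*h_Z + 1/2*h_W
  h_W = 1 + 1/10*h_X + 1/5*h_Y + 3/10*h_Z + 2/5*h_W

Substituting h_X = 0 and rearranging gives the linear system (I - Q) h = 1:
  [9/10, -1/5, -3/5] . (h_Y, h_Z, h_W) = 1
  [-1/10, 9/10, -1/2] . (h_Y, h_Z, h_W) = 1
  [-1/5, -3/10, 3/5] . (h_Y, h_Z, h_W) = 1

Solving yields:
  h_Y = 1330/193
  h_Z = 1090/193
  h_W = 1310/193

Starting state is Y, so the expected hitting time is h_Y = 1330/193.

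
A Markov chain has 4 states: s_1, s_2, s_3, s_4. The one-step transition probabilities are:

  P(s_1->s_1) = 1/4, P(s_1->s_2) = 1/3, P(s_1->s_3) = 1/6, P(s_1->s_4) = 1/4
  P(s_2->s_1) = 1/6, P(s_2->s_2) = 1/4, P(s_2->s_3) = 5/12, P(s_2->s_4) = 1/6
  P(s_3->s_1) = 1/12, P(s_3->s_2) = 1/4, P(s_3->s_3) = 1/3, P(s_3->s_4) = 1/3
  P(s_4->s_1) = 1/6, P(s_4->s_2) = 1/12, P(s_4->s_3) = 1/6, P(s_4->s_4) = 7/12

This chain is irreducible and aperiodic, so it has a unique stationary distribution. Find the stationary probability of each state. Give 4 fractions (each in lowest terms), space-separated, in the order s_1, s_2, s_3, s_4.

The stationary distribution satisfies pi = pi * P, i.e.:
  pi_s_1 = 1/4*pi_s_1 + 1/6*pi_s_2 + 1/12*pi_s_3 + 1/6*pi_s_4
  pi_s_2 = 1/3*pi_s_1 + 1/4*pi_s_2 + 1/4*pi_s_3 + 1/12*pi_s_4
  pi_s_3 = 1/6*pi_s_1 + 5/12*pi_s_2 + 1/3*pi_s_3 + 1/6*pi_s_4
  pi_s_4 = 1/4*pi_s_1 + 1/6*pi_s_2 + 1/3*pi_s_3 + 7/12*pi_s_4
with normalization: pi_s_1 + pi_s_2 + pi_s_3 + pi_s_4 = 1.

Using the first 3 balance equations plus normalization, the linear system A*pi = b is:
  [-3/4, 1/6, 1/12, 1/6] . pi = 0
  [1/3, -3/4, 1/4, 1/12] . pi = 0
  [1/6, 5/12, -2/3, 1/6] . pi = 0
  [1, 1, 1, 1] . pi = 1

Solving yields:
  pi_s_1 = 165/1043
  pi_s_2 = 208/1043
  pi_s_3 = 271/1043
  pi_s_4 = 57/149

Verification (pi * P):
  165/1043*1/4 + 208/1043*1/6 + 271/1043*1/12 + 57/149*1/6 = 165/1043 = pi_s_1  (ok)
  165/1043*1/3 + 208/1043*1/4 + 271/1043*1/4 + 57/149*1/12 = 208/1043 = pi_s_2  (ok)
  165/1043*1/6 + 208/1043*5/12 + 271/1043*1/3 + 57/149*1/6 = 271/1043 = pi_s_3  (ok)
  165/1043*1/4 + 208/1043*1/6 + 271/1043*1/3 + 57/149*7/12 = 57/149 = pi_s_4  (ok)

Answer: 165/1043 208/1043 271/1043 57/149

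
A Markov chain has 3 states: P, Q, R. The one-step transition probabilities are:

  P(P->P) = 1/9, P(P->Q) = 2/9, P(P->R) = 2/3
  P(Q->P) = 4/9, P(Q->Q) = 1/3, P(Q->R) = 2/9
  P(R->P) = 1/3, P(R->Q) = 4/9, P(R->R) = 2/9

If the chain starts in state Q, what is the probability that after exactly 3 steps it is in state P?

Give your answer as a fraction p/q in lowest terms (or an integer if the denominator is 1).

Answer: 224/729

Derivation:
Computing P^3 by repeated multiplication:
P^1 =
  P: [1/9, 2/9, 2/3]
  Q: [4/9, 1/3, 2/9]
  R: [1/3, 4/9, 2/9]
P^2 =
  P: [1/3, 32/81, 22/81]
  Q: [22/81, 25/81, 34/81]
  R: [25/81, 26/81, 10/27]
P^3 =
  P: [221/729, 238/729, 10/27]
  Q: [224/729, 85/243, 250/729]
  R: [73/243, 248/729, 262/729]

(P^3)[Q -> P] = 224/729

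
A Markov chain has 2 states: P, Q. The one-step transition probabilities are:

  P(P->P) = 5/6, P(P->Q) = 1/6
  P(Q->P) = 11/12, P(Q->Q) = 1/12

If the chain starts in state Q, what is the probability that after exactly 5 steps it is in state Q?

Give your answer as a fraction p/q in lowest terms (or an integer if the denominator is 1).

Answer: 38281/248832

Derivation:
Computing P^5 by repeated multiplication:
P^1 =
  P: [5/6, 1/6]
  Q: [11/12, 1/12]
P^2 =
  P: [61/72, 11/72]
  Q: [121/144, 23/144]
P^3 =
  P: [731/864, 133/864]
  Q: [1463/1728, 265/1728]
P^4 =
  P: [8773/10368, 1595/10368]
  Q: [17545/20736, 3191/20736]
P^5 =
  P: [105275/124416, 19141/124416]
  Q: [210551/248832, 38281/248832]

(P^5)[Q -> Q] = 38281/248832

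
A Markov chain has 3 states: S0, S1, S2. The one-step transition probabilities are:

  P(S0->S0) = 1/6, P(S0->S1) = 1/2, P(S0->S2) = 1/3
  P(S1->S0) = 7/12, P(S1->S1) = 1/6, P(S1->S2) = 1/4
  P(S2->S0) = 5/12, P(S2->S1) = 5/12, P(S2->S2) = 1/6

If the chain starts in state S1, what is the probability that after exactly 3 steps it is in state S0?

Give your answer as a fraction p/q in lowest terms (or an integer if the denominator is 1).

Answer: 713/1728

Derivation:
Computing P^3 by repeated multiplication:
P^1 =
  S0: [1/6, 1/2, 1/3]
  S1: [7/12, 1/6, 1/4]
  S2: [5/12, 5/12, 1/6]
P^2 =
  S0: [11/24, 11/36, 17/72]
  S1: [43/144, 61/144, 5/18]
  S2: [55/144, 25/72, 13/48]
P^3 =
  S0: [305/864, 109/288, 29/108]
  S1: [713/1728, 145/432, 145/576]
  S2: [655/1728, 625/1728, 7/27]

(P^3)[S1 -> S0] = 713/1728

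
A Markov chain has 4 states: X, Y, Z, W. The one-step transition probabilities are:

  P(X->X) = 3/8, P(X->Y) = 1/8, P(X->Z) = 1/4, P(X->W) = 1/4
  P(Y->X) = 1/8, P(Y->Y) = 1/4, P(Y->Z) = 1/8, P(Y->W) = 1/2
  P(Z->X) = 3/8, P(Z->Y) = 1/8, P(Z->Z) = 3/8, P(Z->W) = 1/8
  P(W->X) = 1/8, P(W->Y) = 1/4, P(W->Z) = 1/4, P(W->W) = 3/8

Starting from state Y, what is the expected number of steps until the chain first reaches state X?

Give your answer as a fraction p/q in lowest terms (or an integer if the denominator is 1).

Let h_i = expected steps to first reach X from state i.
Boundary: h_X = 0.
First-step equations for the other states:
  h_Y = 1 + 1/8*h_X + 1/4*h_Y + 1/8*h_Z + 1/2*h_W
  h_Z = 1 + 3/8*h_X + 1/8*h_Y + 3/8*h_Z + 1/8*h_W
  h_W = 1 + 1/8*h_X + 1/4*h_Y + 1/4*h_Z + 3/8*h_W

Substituting h_X = 0 and rearranging gives the linear system (I - Q) h = 1:
  [3/4, -1/8, -1/2] . (h_Y, h_Z, h_W) = 1
  [-1/8, 5/8, -1/8] . (h_Y, h_Z, h_W) = 1
  [-1/4, -1/4, 5/8] . (h_Y, h_Z, h_W) = 1

Solving yields:
  h_Y = 456/83
  h_Z = 312/83
  h_W = 440/83

Starting state is Y, so the expected hitting time is h_Y = 456/83.

Answer: 456/83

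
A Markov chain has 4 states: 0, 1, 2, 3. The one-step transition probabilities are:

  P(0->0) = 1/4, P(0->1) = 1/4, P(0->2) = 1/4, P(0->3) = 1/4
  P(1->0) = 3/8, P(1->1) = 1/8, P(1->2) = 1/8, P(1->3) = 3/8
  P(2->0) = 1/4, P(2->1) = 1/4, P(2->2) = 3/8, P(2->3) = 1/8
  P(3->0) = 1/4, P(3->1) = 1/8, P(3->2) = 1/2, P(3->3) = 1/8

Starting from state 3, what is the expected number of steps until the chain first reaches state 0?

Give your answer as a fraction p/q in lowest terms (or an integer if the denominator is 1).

Answer: 600/163

Derivation:
Let h_i = expected steps to first reach 0 from state i.
Boundary: h_0 = 0.
First-step equations for the other states:
  h_1 = 1 + 3/8*h_0 + 1/8*h_1 + 1/8*h_2 + 3/8*h_3
  h_2 = 1 + 1/4*h_0 + 1/4*h_1 + 3/8*h_2 + 1/8*h_3
  h_3 = 1 + 1/4*h_0 + 1/8*h_1 + 1/2*h_2 + 1/8*h_3

Substituting h_0 = 0 and rearranging gives the linear system (I - Q) h = 1:
  [7/8, -1/8, -3/8] . (h_1, h_2, h_3) = 1
  [-1/4, 5/8, -1/8] . (h_1, h_2, h_3) = 1
  [-1/8, -1/2, 7/8] . (h_1, h_2, h_3) = 1

Solving yields:
  h_1 = 528/163
  h_2 = 592/163
  h_3 = 600/163

Starting state is 3, so the expected hitting time is h_3 = 600/163.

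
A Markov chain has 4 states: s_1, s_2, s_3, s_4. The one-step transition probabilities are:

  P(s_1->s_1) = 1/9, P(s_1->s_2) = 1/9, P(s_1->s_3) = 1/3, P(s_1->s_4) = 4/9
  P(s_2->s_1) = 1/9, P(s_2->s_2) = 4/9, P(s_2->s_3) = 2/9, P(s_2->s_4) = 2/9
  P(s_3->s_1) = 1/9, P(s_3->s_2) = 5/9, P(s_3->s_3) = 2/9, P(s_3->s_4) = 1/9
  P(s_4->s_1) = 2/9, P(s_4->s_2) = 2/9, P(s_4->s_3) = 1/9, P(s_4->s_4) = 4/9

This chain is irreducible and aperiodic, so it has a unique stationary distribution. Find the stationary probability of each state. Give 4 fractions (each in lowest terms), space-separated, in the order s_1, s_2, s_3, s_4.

Answer: 78/541 191/541 111/541 161/541

Derivation:
The stationary distribution satisfies pi = pi * P, i.e.:
  pi_s_1 = 1/9*pi_s_1 + 1/9*pi_s_2 + 1/9*pi_s_3 + 2/9*pi_s_4
  pi_s_2 = 1/9*pi_s_1 + 4/9*pi_s_2 + 5/9*pi_s_3 + 2/9*pi_s_4
  pi_s_3 = 1/3*pi_s_1 + 2/9*pi_s_2 + 2/9*pi_s_3 + 1/9*pi_s_4
  pi_s_4 = 4/9*pi_s_1 + 2/9*pi_s_2 + 1/9*pi_s_3 + 4/9*pi_s_4
with normalization: pi_s_1 + pi_s_2 + pi_s_3 + pi_s_4 = 1.

Using the first 3 balance equations plus normalization, the linear system A*pi = b is:
  [-8/9, 1/9, 1/9, 2/9] . pi = 0
  [1/9, -5/9, 5/9, 2/9] . pi = 0
  [1/3, 2/9, -7/9, 1/9] . pi = 0
  [1, 1, 1, 1] . pi = 1

Solving yields:
  pi_s_1 = 78/541
  pi_s_2 = 191/541
  pi_s_3 = 111/541
  pi_s_4 = 161/541

Verification (pi * P):
  78/541*1/9 + 191/541*1/9 + 111/541*1/9 + 161/541*2/9 = 78/541 = pi_s_1  (ok)
  78/541*1/9 + 191/541*4/9 + 111/541*5/9 + 161/541*2/9 = 191/541 = pi_s_2  (ok)
  78/541*1/3 + 191/541*2/9 + 111/541*2/9 + 161/541*1/9 = 111/541 = pi_s_3  (ok)
  78/541*4/9 + 191/541*2/9 + 111/541*1/9 + 161/541*4/9 = 161/541 = pi_s_4  (ok)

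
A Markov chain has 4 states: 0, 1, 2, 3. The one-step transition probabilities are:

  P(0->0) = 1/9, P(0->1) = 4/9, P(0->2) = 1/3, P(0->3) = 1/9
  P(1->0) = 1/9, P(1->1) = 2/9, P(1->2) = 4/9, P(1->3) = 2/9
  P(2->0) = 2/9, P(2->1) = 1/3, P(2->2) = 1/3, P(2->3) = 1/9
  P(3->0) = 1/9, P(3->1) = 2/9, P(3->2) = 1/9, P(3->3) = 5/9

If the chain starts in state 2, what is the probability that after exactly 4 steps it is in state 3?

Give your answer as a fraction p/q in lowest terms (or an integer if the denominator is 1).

Answer: 541/2187

Derivation:
Computing P^4 by repeated multiplication:
P^1 =
  0: [1/9, 4/9, 1/3, 1/9]
  1: [1/9, 2/9, 4/9, 2/9]
  2: [2/9, 1/3, 1/3, 1/9]
  3: [1/9, 2/9, 1/9, 5/9]
P^2 =
  0: [4/27, 23/81, 29/81, 17/81]
  1: [13/81, 8/27, 25/81, 19/81]
  2: [4/27, 25/81, 28/81, 16/81]
  3: [10/81, 7/27, 19/81, 31/81]
P^3 =
  0: [110/729, 215/729, 232/729, 172/729]
  1: [106/729, 71/243, 229/729, 181/729]
  2: [109/729, 214/729, 236/729, 170/729]
  3: [100/729, 67/243, 202/729, 226/729]
P^4 =
  0: [961/6561, 1910/6561, 686/2187, 544/2187]
  1: [958/6561, 211/729, 2038/6561, 1666/6561]
  2: [965/6561, 1912/6561, 229/729, 541/2187]
  3: [931/6561, 620/2187, 1936/6561, 1834/6561]

(P^4)[2 -> 3] = 541/2187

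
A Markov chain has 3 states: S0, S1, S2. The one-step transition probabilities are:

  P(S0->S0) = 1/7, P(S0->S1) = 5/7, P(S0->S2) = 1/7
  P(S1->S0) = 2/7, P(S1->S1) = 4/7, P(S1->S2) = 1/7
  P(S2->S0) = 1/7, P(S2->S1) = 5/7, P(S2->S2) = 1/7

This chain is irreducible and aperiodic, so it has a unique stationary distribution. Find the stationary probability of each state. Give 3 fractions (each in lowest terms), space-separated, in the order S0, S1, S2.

The stationary distribution satisfies pi = pi * P, i.e.:
  pi_S0 = 1/7*pi_S0 + 2/7*pi_S1 + 1/7*pi_S2
  pi_S1 = 5/7*pi_S0 + 4/7*pi_S1 + 5/7*pi_S2
  pi_S2 = 1/7*pi_S0 + 1/7*pi_S1 + 1/7*pi_S2
with normalization: pi_S0 + pi_S1 + pi_S2 = 1.

Using the first 2 balance equations plus normalization, the linear system A*pi = b is:
  [-6/7, 2/7, 1/7] . pi = 0
  [5/7, -3/7, 5/7] . pi = 0
  [1, 1, 1] . pi = 1

Solving yields:
  pi_S0 = 13/56
  pi_S1 = 5/8
  pi_S2 = 1/7

Verification (pi * P):
  13/56*1/7 + 5/8*2/7 + 1/7*1/7 = 13/56 = pi_S0  (ok)
  13/56*5/7 + 5/8*4/7 + 1/7*5/7 = 5/8 = pi_S1  (ok)
  13/56*1/7 + 5/8*1/7 + 1/7*1/7 = 1/7 = pi_S2  (ok)

Answer: 13/56 5/8 1/7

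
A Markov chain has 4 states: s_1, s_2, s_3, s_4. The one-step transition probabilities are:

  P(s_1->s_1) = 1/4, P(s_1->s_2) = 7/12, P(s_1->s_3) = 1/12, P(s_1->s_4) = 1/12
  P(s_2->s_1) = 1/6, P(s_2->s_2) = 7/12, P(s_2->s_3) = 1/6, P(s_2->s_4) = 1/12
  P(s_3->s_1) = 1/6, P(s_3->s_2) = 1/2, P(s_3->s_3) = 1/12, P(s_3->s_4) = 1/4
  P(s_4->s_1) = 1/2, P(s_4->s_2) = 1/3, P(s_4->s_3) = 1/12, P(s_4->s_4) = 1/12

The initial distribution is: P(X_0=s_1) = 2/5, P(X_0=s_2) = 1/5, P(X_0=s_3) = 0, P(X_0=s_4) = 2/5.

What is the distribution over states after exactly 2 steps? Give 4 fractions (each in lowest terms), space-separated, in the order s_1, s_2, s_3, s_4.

Propagating the distribution step by step (d_{t+1} = d_t * P):
d_0 = (s_1=2/5, s_2=1/5, s_3=0, s_4=2/5)
  d_1[s_1] = 2/5*1/4 + 1/5*1/6 + 0*1/6 + 2/5*1/2 = 1/3
  d_1[s_2] = 2/5*7/12 + 1/5*7/12 + 0*1/2 + 2/5*1/3 = 29/60
  d_1[s_3] = 2/5*1/12 + 1/5*1/6 + 0*1/12 + 2/5*1/12 = 1/10
  d_1[s_4] = 2/5*1/12 + 1/5*1/12 + 0*1/4 + 2/5*1/12 = 1/12
d_1 = (s_1=1/3, s_2=29/60, s_3=1/10, s_4=1/12)
  d_2[s_1] = 1/3*1/4 + 29/60*1/6 + 1/10*1/6 + 1/12*1/2 = 2/9
  d_2[s_2] = 1/3*7/12 + 29/60*7/12 + 1/10*1/2 + 1/12*1/3 = 133/240
  d_2[s_3] = 1/3*1/12 + 29/60*1/6 + 1/10*1/12 + 1/12*1/12 = 89/720
  d_2[s_4] = 1/3*1/12 + 29/60*1/12 + 1/10*1/4 + 1/12*1/12 = 1/10
d_2 = (s_1=2/9, s_2=133/240, s_3=89/720, s_4=1/10)

Answer: 2/9 133/240 89/720 1/10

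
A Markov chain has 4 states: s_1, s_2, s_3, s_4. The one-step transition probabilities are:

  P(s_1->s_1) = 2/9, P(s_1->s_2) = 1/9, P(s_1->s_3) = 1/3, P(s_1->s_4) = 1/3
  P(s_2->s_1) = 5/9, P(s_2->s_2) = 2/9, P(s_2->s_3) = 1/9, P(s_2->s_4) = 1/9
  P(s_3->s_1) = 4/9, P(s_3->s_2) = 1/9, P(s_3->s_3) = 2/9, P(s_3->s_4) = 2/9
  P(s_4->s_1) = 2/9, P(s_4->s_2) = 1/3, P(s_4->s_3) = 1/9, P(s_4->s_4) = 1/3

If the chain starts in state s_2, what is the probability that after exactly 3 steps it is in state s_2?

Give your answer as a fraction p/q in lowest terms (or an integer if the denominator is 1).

Answer: 46/243

Derivation:
Computing P^3 by repeated multiplication:
P^1 =
  s_1: [2/9, 1/9, 1/3, 1/3]
  s_2: [5/9, 2/9, 1/9, 1/9]
  s_3: [4/9, 1/9, 2/9, 2/9]
  s_4: [2/9, 1/3, 1/9, 1/3]
P^2 =
  s_1: [1/3, 16/81, 16/81, 22/81]
  s_2: [26/81, 13/81, 20/81, 22/81]
  s_3: [25/81, 14/81, 19/81, 23/81]
  s_4: [29/81, 2/9, 14/81, 20/81]
P^3 =
  s_1: [242/729, 47/243, 151/729, 65/243]
  s_2: [241/729, 46/243, 17/81, 197/729]
  s_3: [242/729, 47/243, 50/243, 196/729]
  s_4: [244/729, 139/729, 17/81, 193/729]

(P^3)[s_2 -> s_2] = 46/243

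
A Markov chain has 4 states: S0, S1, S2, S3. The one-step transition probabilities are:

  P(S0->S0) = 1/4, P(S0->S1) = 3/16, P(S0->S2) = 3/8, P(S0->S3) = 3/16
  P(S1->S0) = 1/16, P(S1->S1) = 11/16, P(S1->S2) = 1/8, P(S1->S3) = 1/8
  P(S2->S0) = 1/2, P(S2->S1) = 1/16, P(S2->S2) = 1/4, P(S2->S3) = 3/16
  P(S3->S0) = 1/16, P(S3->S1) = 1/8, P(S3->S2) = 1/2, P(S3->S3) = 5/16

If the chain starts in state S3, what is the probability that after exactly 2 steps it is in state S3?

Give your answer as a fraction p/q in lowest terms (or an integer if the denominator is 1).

Computing P^2 by repeated multiplication:
P^1 =
  S0: [1/4, 3/16, 3/8, 3/16]
  S1: [1/16, 11/16, 1/8, 1/8]
  S2: [1/2, 1/16, 1/4, 3/16]
  S3: [1/16, 1/8, 1/2, 5/16]
P^2 =
  S0: [35/128, 57/256, 39/128, 51/256]
  S1: [33/256, 65/128, 13/64, 41/256]
  S2: [17/64, 45/256, 45/128, 53/256]
  S3: [75/256, 43/256, 41/128, 7/32]

(P^2)[S3 -> S3] = 7/32

Answer: 7/32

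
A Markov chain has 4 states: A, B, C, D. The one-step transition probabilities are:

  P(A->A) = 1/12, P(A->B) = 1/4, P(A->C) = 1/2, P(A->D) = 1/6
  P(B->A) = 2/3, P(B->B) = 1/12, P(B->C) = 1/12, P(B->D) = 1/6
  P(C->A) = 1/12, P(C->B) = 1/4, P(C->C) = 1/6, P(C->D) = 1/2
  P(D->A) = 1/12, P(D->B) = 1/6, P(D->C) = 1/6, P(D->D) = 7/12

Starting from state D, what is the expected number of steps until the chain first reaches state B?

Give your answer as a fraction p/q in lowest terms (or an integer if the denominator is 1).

Answer: 216/41

Derivation:
Let h_i = expected steps to first reach B from state i.
Boundary: h_B = 0.
First-step equations for the other states:
  h_A = 1 + 1/12*h_A + 1/4*h_B + 1/2*h_C + 1/6*h_D
  h_C = 1 + 1/12*h_A + 1/4*h_B + 1/6*h_C + 1/2*h_D
  h_D = 1 + 1/12*h_A + 1/6*h_B + 1/6*h_C + 7/12*h_D

Substituting h_B = 0 and rearranging gives the linear system (I - Q) h = 1:
  [11/12, -1/2, -1/6] . (h_A, h_C, h_D) = 1
  [-1/12, 5/6, -1/2] . (h_A, h_C, h_D) = 1
  [-1/12, -1/6, 5/12] . (h_A, h_C, h_D) = 1

Solving yields:
  h_A = 192/41
  h_C = 198/41
  h_D = 216/41

Starting state is D, so the expected hitting time is h_D = 216/41.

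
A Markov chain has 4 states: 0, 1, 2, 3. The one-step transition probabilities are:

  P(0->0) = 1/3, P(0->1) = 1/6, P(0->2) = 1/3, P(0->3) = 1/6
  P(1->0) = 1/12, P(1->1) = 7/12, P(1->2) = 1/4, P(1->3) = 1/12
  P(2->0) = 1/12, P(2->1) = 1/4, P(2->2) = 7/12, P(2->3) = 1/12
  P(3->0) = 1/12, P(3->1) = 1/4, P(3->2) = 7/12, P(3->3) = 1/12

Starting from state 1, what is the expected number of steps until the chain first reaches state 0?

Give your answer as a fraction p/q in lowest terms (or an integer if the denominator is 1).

Let h_i = expected steps to first reach 0 from state i.
Boundary: h_0 = 0.
First-step equations for the other states:
  h_1 = 1 + 1/12*h_0 + 7/12*h_1 + 1/4*h_2 + 1/12*h_3
  h_2 = 1 + 1/12*h_0 + 1/4*h_1 + 7/12*h_2 + 1/12*h_3
  h_3 = 1 + 1/12*h_0 + 1/4*h_1 + 7/12*h_2 + 1/12*h_3

Substituting h_0 = 0 and rearranging gives the linear system (I - Q) h = 1:
  [5/12, -1/4, -1/12] . (h_1, h_2, h_3) = 1
  [-1/4, 5/12, -1/12] . (h_1, h_2, h_3) = 1
  [-1/4, -7/12, 11/12] . (h_1, h_2, h_3) = 1

Solving yields:
  h_1 = 12
  h_2 = 12
  h_3 = 12

Starting state is 1, so the expected hitting time is h_1 = 12.

Answer: 12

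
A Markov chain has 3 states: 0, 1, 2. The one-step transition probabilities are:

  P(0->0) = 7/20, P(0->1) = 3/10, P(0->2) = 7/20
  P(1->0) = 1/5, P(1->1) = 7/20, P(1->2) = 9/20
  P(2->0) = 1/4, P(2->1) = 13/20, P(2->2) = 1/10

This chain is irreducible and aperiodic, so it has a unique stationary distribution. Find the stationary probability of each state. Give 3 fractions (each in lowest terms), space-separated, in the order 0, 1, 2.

The stationary distribution satisfies pi = pi * P, i.e.:
  pi_0 = 7/20*pi_0 + 1/5*pi_1 + 1/4*pi_2
  pi_1 = 3/10*pi_0 + 7/20*pi_1 + 13/20*pi_2
  pi_2 = 7/20*pi_0 + 9/20*pi_1 + 1/10*pi_2
with normalization: pi_0 + pi_1 + pi_2 = 1.

Using the first 2 balance equations plus normalization, the linear system A*pi = b is:
  [-13/20, 1/5, 1/4] . pi = 0
  [3/10, -13/20, 13/20] . pi = 0
  [1, 1, 1] . pi = 1

Solving yields:
  pi_0 = 117/461
  pi_1 = 199/461
  pi_2 = 145/461

Verification (pi * P):
  117/461*7/20 + 199/461*1/5 + 145/461*1/4 = 117/461 = pi_0  (ok)
  117/461*3/10 + 199/461*7/20 + 145/461*13/20 = 199/461 = pi_1  (ok)
  117/461*7/20 + 199/461*9/20 + 145/461*1/10 = 145/461 = pi_2  (ok)

Answer: 117/461 199/461 145/461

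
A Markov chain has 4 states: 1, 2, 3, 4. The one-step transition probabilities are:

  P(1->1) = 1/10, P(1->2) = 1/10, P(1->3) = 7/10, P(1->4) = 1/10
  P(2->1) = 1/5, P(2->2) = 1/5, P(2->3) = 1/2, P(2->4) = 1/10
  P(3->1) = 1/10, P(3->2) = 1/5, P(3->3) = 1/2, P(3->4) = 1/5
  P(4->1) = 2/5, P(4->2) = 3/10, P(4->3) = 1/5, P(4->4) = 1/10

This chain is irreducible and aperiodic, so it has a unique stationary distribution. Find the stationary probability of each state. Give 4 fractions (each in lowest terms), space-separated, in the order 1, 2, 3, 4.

Answer: 63/383 76/383 187/383 57/383

Derivation:
The stationary distribution satisfies pi = pi * P, i.e.:
  pi_1 = 1/10*pi_1 + 1/5*pi_2 + 1/10*pi_3 + 2/5*pi_4
  pi_2 = 1/10*pi_1 + 1/5*pi_2 + 1/5*pi_3 + 3/10*pi_4
  pi_3 = 7/10*pi_1 + 1/2*pi_2 + 1/2*pi_3 + 1/5*pi_4
  pi_4 = 1/10*pi_1 + 1/10*pi_2 + 1/5*pi_3 + 1/10*pi_4
with normalization: pi_1 + pi_2 + pi_3 + pi_4 = 1.

Using the first 3 balance equations plus normalization, the linear system A*pi = b is:
  [-9/10, 1/5, 1/10, 2/5] . pi = 0
  [1/10, -4/5, 1/5, 3/10] . pi = 0
  [7/10, 1/2, -1/2, 1/5] . pi = 0
  [1, 1, 1, 1] . pi = 1

Solving yields:
  pi_1 = 63/383
  pi_2 = 76/383
  pi_3 = 187/383
  pi_4 = 57/383

Verification (pi * P):
  63/383*1/10 + 76/383*1/5 + 187/383*1/10 + 57/383*2/5 = 63/383 = pi_1  (ok)
  63/383*1/10 + 76/383*1/5 + 187/383*1/5 + 57/383*3/10 = 76/383 = pi_2  (ok)
  63/383*7/10 + 76/383*1/2 + 187/383*1/2 + 57/383*1/5 = 187/383 = pi_3  (ok)
  63/383*1/10 + 76/383*1/10 + 187/383*1/5 + 57/383*1/10 = 57/383 = pi_4  (ok)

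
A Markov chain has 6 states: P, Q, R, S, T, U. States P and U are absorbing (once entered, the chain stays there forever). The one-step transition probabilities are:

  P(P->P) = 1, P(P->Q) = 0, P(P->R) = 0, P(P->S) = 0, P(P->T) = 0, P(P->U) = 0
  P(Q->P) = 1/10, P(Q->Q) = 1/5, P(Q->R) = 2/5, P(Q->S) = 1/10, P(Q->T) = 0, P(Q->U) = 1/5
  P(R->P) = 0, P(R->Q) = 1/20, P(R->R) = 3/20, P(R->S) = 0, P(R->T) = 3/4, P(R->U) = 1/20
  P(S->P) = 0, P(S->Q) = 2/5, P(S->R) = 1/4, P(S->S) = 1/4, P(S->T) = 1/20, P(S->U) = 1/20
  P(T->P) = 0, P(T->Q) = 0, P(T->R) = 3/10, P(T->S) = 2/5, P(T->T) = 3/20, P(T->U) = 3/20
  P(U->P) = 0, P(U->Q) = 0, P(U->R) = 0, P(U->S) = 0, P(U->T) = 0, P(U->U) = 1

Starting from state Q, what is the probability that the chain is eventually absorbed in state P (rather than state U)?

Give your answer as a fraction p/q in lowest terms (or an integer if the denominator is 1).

Answer: 2249/11481

Derivation:
Let a_i = P(absorbed in P | start in state i).
Boundary conditions: a_P = 1, a_U = 0.
For each transient state i, a_i = sum_j P(i->j) * a_j:
  a_Q = 1/10*a_P + 1/5*a_Q + 2/5*a_R + 1/10*a_S + 0*a_T + 1/5*a_U
  a_R = 0*a_P + 1/20*a_Q + 3/20*a_R + 0*a_S + 3/4*a_T + 1/20*a_U
  a_S = 0*a_P + 2/5*a_Q + 1/4*a_R + 1/4*a_S + 1/20*a_T + 1/20*a_U
  a_T = 0*a_P + 0*a_Q + 3/10*a_R + 2/5*a_S + 3/20*a_T + 3/20*a_U

Substituting a_P = 1 and a_U = 0, rearrange to (I - Q) a = r where r[i] = P(i -> P):
  [4/5, -2/5, -1/10, 0] . (a_Q, a_R, a_S, a_T) = 1/10
  [-1/20, 17/20, 0, -3/4] . (a_Q, a_R, a_S, a_T) = 0
  [-2/5, -1/4, 3/4, -1/20] . (a_Q, a_R, a_S, a_T) = 0
  [0, -3/10, -2/5, 17/20] . (a_Q, a_R, a_S, a_T) = 0

Solving yields:
  a_Q = 2249/11481
  a_R = 1207/11481
  a_S = 561/3827
  a_T = 406/3827

Starting state is Q, so the absorption probability is a_Q = 2249/11481.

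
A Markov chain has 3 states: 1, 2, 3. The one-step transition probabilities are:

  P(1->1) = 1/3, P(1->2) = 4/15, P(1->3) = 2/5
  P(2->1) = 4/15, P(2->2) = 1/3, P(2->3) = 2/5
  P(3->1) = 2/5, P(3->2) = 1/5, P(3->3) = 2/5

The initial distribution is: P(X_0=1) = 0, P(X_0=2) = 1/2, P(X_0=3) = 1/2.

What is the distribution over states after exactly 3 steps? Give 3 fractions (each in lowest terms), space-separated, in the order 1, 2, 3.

Propagating the distribution step by step (d_{t+1} = d_t * P):
d_0 = (1=0, 2=1/2, 3=1/2)
  d_1[1] = 0*1/3 + 1/2*4/15 + 1/2*2/5 = 1/3
  d_1[2] = 0*4/15 + 1/2*1/3 + 1/2*1/5 = 4/15
  d_1[3] = 0*2/5 + 1/2*2/5 + 1/2*2/5 = 2/5
d_1 = (1=1/3, 2=4/15, 3=2/5)
  d_2[1] = 1/3*1/3 + 4/15*4/15 + 2/5*2/5 = 77/225
  d_2[2] = 1/3*4/15 + 4/15*1/3 + 2/5*1/5 = 58/225
  d_2[3] = 1/3*2/5 + 4/15*2/5 + 2/5*2/5 = 2/5
d_2 = (1=77/225, 2=58/225, 3=2/5)
  d_3[1] = 77/225*1/3 + 58/225*4/15 + 2/5*2/5 = 1157/3375
  d_3[2] = 77/225*4/15 + 58/225*1/3 + 2/5*1/5 = 868/3375
  d_3[3] = 77/225*2/5 + 58/225*2/5 + 2/5*2/5 = 2/5
d_3 = (1=1157/3375, 2=868/3375, 3=2/5)

Answer: 1157/3375 868/3375 2/5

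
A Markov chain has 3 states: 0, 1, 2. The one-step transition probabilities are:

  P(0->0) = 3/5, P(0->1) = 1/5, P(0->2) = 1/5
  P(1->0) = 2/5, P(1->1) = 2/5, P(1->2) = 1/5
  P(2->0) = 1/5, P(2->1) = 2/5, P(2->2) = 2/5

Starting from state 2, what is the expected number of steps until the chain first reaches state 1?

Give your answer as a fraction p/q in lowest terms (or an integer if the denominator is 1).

Answer: 3

Derivation:
Let h_i = expected steps to first reach 1 from state i.
Boundary: h_1 = 0.
First-step equations for the other states:
  h_0 = 1 + 3/5*h_0 + 1/5*h_1 + 1/5*h_2
  h_2 = 1 + 1/5*h_0 + 2/5*h_1 + 2/5*h_2

Substituting h_1 = 0 and rearranging gives the linear system (I - Q) h = 1:
  [2/5, -1/5] . (h_0, h_2) = 1
  [-1/5, 3/5] . (h_0, h_2) = 1

Solving yields:
  h_0 = 4
  h_2 = 3

Starting state is 2, so the expected hitting time is h_2 = 3.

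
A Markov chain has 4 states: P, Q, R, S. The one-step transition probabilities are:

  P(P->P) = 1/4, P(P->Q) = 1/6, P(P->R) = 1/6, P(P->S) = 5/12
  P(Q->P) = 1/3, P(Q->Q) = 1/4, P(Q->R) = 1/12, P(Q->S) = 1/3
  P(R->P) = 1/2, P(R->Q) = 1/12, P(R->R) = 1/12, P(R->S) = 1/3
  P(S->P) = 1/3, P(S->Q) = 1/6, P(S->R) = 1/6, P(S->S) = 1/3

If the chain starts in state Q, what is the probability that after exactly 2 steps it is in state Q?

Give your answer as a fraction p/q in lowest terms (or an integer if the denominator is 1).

Answer: 13/72

Derivation:
Computing P^2 by repeated multiplication:
P^1 =
  P: [1/4, 1/6, 1/6, 5/12]
  Q: [1/3, 1/4, 1/12, 1/3]
  R: [1/2, 1/12, 1/12, 1/3]
  S: [1/3, 1/6, 1/6, 1/3]
P^2 =
  P: [49/144, 1/6, 5/36, 17/48]
  Q: [23/72, 13/72, 5/36, 13/36]
  R: [11/36, 1/6, 11/72, 3/8]
  S: [1/3, 1/6, 5/36, 13/36]

(P^2)[Q -> Q] = 13/72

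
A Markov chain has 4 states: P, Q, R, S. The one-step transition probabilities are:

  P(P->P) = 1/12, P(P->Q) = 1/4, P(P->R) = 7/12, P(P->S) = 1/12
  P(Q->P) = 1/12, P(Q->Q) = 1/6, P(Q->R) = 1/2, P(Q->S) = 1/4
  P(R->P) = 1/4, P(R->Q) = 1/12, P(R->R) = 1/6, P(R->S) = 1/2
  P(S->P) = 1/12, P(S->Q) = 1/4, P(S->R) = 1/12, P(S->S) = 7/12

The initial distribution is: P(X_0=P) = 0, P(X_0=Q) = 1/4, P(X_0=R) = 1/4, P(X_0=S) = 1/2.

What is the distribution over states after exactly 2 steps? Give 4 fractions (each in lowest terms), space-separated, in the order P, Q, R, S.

Propagating the distribution step by step (d_{t+1} = d_t * P):
d_0 = (P=0, Q=1/4, R=1/4, S=1/2)
  d_1[P] = 0*1/12 + 1/4*1/12 + 1/4*1/4 + 1/2*1/12 = 1/8
  d_1[Q] = 0*1/4 + 1/4*1/6 + 1/4*1/12 + 1/2*1/4 = 3/16
  d_1[R] = 0*7/12 + 1/4*1/2 + 1/4*1/6 + 1/2*1/12 = 5/24
  d_1[S] = 0*1/12 + 1/4*1/4 + 1/4*1/2 + 1/2*7/12 = 23/48
d_1 = (P=1/8, Q=3/16, R=5/24, S=23/48)
  d_2[P] = 1/8*1/12 + 3/16*1/12 + 5/24*1/4 + 23/48*1/12 = 17/144
  d_2[Q] = 1/8*1/4 + 3/16*1/6 + 5/24*1/12 + 23/48*1/4 = 115/576
  d_2[R] = 1/8*7/12 + 3/16*1/2 + 5/24*1/6 + 23/48*1/12 = 139/576
  d_2[S] = 1/8*1/12 + 3/16*1/4 + 5/24*1/2 + 23/48*7/12 = 127/288
d_2 = (P=17/144, Q=115/576, R=139/576, S=127/288)

Answer: 17/144 115/576 139/576 127/288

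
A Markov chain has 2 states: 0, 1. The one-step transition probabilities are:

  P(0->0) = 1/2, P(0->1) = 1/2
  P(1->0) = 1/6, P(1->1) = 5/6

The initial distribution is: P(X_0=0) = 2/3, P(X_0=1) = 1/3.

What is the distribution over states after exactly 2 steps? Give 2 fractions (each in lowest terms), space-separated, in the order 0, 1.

Propagating the distribution step by step (d_{t+1} = d_t * P):
d_0 = (0=2/3, 1=1/3)
  d_1[0] = 2/3*1/2 + 1/3*1/6 = 7/18
  d_1[1] = 2/3*1/2 + 1/3*5/6 = 11/18
d_1 = (0=7/18, 1=11/18)
  d_2[0] = 7/18*1/2 + 11/18*1/6 = 8/27
  d_2[1] = 7/18*1/2 + 11/18*5/6 = 19/27
d_2 = (0=8/27, 1=19/27)

Answer: 8/27 19/27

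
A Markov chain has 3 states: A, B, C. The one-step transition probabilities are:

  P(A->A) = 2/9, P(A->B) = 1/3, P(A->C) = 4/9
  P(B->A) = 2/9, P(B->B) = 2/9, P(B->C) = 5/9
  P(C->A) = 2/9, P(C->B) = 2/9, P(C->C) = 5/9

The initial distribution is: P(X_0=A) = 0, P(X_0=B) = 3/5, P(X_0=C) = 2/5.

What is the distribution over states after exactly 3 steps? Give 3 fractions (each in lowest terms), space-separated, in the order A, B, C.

Answer: 2/9 20/81 43/81

Derivation:
Propagating the distribution step by step (d_{t+1} = d_t * P):
d_0 = (A=0, B=3/5, C=2/5)
  d_1[A] = 0*2/9 + 3/5*2/9 + 2/5*2/9 = 2/9
  d_1[B] = 0*1/3 + 3/5*2/9 + 2/5*2/9 = 2/9
  d_1[C] = 0*4/9 + 3/5*5/9 + 2/5*5/9 = 5/9
d_1 = (A=2/9, B=2/9, C=5/9)
  d_2[A] = 2/9*2/9 + 2/9*2/9 + 5/9*2/9 = 2/9
  d_2[B] = 2/9*1/3 + 2/9*2/9 + 5/9*2/9 = 20/81
  d_2[C] = 2/9*4/9 + 2/9*5/9 + 5/9*5/9 = 43/81
d_2 = (A=2/9, B=20/81, C=43/81)
  d_3[A] = 2/9*2/9 + 20/81*2/9 + 43/81*2/9 = 2/9
  d_3[B] = 2/9*1/3 + 20/81*2/9 + 43/81*2/9 = 20/81
  d_3[C] = 2/9*4/9 + 20/81*5/9 + 43/81*5/9 = 43/81
d_3 = (A=2/9, B=20/81, C=43/81)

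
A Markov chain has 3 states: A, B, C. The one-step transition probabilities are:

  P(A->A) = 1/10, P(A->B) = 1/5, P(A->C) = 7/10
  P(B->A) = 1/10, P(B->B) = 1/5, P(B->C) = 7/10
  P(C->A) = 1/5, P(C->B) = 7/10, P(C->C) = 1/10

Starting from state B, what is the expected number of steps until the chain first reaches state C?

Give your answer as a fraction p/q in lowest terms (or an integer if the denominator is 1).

Let h_i = expected steps to first reach C from state i.
Boundary: h_C = 0.
First-step equations for the other states:
  h_A = 1 + 1/10*h_A + 1/5*h_B + 7/10*h_C
  h_B = 1 + 1/10*h_A + 1/5*h_B + 7/10*h_C

Substituting h_C = 0 and rearranging gives the linear system (I - Q) h = 1:
  [9/10, -1/5] . (h_A, h_B) = 1
  [-1/10, 4/5] . (h_A, h_B) = 1

Solving yields:
  h_A = 10/7
  h_B = 10/7

Starting state is B, so the expected hitting time is h_B = 10/7.

Answer: 10/7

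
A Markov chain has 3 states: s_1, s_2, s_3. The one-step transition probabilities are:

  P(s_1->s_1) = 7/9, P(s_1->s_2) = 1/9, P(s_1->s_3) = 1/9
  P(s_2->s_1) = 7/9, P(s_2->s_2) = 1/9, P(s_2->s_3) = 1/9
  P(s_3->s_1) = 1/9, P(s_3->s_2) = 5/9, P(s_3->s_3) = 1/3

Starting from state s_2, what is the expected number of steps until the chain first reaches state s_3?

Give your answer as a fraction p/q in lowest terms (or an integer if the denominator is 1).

Let h_i = expected steps to first reach s_3 from state i.
Boundary: h_s_3 = 0.
First-step equations for the other states:
  h_s_1 = 1 + 7/9*h_s_1 + 1/9*h_s_2 + 1/9*h_s_3
  h_s_2 = 1 + 7/9*h_s_1 + 1/9*h_s_2 + 1/9*h_s_3

Substituting h_s_3 = 0 and rearranging gives the linear system (I - Q) h = 1:
  [2/9, -1/9] . (h_s_1, h_s_2) = 1
  [-7/9, 8/9] . (h_s_1, h_s_2) = 1

Solving yields:
  h_s_1 = 9
  h_s_2 = 9

Starting state is s_2, so the expected hitting time is h_s_2 = 9.

Answer: 9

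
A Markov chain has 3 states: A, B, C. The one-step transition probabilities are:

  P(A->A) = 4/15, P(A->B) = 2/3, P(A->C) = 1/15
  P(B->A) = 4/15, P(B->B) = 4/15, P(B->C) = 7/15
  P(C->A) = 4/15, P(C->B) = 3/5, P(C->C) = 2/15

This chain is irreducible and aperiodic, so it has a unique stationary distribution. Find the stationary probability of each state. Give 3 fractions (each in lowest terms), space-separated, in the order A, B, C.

Answer: 4/15 139/300 27/100

Derivation:
The stationary distribution satisfies pi = pi * P, i.e.:
  pi_A = 4/15*pi_A + 4/15*pi_B + 4/15*pi_C
  pi_B = 2/3*pi_A + 4/15*pi_B + 3/5*pi_C
  pi_C = 1/15*pi_A + 7/15*pi_B + 2/15*pi_C
with normalization: pi_A + pi_B + pi_C = 1.

Using the first 2 balance equations plus normalization, the linear system A*pi = b is:
  [-11/15, 4/15, 4/15] . pi = 0
  [2/3, -11/15, 3/5] . pi = 0
  [1, 1, 1] . pi = 1

Solving yields:
  pi_A = 4/15
  pi_B = 139/300
  pi_C = 27/100

Verification (pi * P):
  4/15*4/15 + 139/300*4/15 + 27/100*4/15 = 4/15 = pi_A  (ok)
  4/15*2/3 + 139/300*4/15 + 27/100*3/5 = 139/300 = pi_B  (ok)
  4/15*1/15 + 139/300*7/15 + 27/100*2/15 = 27/100 = pi_C  (ok)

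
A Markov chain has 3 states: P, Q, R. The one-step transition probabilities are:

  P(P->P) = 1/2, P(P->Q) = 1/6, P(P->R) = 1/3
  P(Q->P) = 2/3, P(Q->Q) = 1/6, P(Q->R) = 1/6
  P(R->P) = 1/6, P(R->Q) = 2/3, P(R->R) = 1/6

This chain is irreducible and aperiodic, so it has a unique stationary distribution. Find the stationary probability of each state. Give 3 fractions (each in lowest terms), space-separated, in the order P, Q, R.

The stationary distribution satisfies pi = pi * P, i.e.:
  pi_P = 1/2*pi_P + 2/3*pi_Q + 1/6*pi_R
  pi_Q = 1/6*pi_P + 1/6*pi_Q + 2/3*pi_R
  pi_R = 1/3*pi_P + 1/6*pi_Q + 1/6*pi_R
with normalization: pi_P + pi_Q + pi_R = 1.

Using the first 2 balance equations plus normalization, the linear system A*pi = b is:
  [-1/2, 2/3, 1/6] . pi = 0
  [1/6, -5/6, 2/3] . pi = 0
  [1, 1, 1] . pi = 1

Solving yields:
  pi_P = 7/15
  pi_Q = 13/45
  pi_R = 11/45

Verification (pi * P):
  7/15*1/2 + 13/45*2/3 + 11/45*1/6 = 7/15 = pi_P  (ok)
  7/15*1/6 + 13/45*1/6 + 11/45*2/3 = 13/45 = pi_Q  (ok)
  7/15*1/3 + 13/45*1/6 + 11/45*1/6 = 11/45 = pi_R  (ok)

Answer: 7/15 13/45 11/45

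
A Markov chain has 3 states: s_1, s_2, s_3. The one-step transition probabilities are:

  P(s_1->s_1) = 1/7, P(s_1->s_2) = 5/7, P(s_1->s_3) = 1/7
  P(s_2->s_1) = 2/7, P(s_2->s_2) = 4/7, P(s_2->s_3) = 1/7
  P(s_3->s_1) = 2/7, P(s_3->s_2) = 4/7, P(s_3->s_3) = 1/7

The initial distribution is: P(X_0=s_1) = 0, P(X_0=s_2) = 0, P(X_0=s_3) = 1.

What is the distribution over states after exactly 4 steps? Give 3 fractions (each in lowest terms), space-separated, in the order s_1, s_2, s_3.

Propagating the distribution step by step (d_{t+1} = d_t * P):
d_0 = (s_1=0, s_2=0, s_3=1)
  d_1[s_1] = 0*1/7 + 0*2/7 + 1*2/7 = 2/7
  d_1[s_2] = 0*5/7 + 0*4/7 + 1*4/7 = 4/7
  d_1[s_3] = 0*1/7 + 0*1/7 + 1*1/7 = 1/7
d_1 = (s_1=2/7, s_2=4/7, s_3=1/7)
  d_2[s_1] = 2/7*1/7 + 4/7*2/7 + 1/7*2/7 = 12/49
  d_2[s_2] = 2/7*5/7 + 4/7*4/7 + 1/7*4/7 = 30/49
  d_2[s_3] = 2/7*1/7 + 4/7*1/7 + 1/7*1/7 = 1/7
d_2 = (s_1=12/49, s_2=30/49, s_3=1/7)
  d_3[s_1] = 12/49*1/7 + 30/49*2/7 + 1/7*2/7 = 86/343
  d_3[s_2] = 12/49*5/7 + 30/49*4/7 + 1/7*4/7 = 208/343
  d_3[s_3] = 12/49*1/7 + 30/49*1/7 + 1/7*1/7 = 1/7
d_3 = (s_1=86/343, s_2=208/343, s_3=1/7)
  d_4[s_1] = 86/343*1/7 + 208/343*2/7 + 1/7*2/7 = 600/2401
  d_4[s_2] = 86/343*5/7 + 208/343*4/7 + 1/7*4/7 = 1458/2401
  d_4[s_3] = 86/343*1/7 + 208/343*1/7 + 1/7*1/7 = 1/7
d_4 = (s_1=600/2401, s_2=1458/2401, s_3=1/7)

Answer: 600/2401 1458/2401 1/7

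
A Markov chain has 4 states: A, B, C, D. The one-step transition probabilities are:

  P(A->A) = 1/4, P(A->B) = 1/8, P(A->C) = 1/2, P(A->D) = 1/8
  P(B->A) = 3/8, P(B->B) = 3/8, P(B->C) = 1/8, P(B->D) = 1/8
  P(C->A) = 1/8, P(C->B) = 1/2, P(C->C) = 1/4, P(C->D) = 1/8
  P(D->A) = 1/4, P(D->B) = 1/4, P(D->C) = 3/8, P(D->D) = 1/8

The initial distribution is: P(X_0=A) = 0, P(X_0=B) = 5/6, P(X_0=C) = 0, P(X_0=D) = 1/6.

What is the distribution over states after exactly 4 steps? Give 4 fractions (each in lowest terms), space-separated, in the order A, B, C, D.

Propagating the distribution step by step (d_{t+1} = d_t * P):
d_0 = (A=0, B=5/6, C=0, D=1/6)
  d_1[A] = 0*1/4 + 5/6*3/8 + 0*1/8 + 1/6*1/4 = 17/48
  d_1[B] = 0*1/8 + 5/6*3/8 + 0*1/2 + 1/6*1/4 = 17/48
  d_1[C] = 0*1/2 + 5/6*1/8 + 0*1/4 + 1/6*3/8 = 1/6
  d_1[D] = 0*1/8 + 5/6*1/8 + 0*1/8 + 1/6*1/8 = 1/8
d_1 = (A=17/48, B=17/48, C=1/6, D=1/8)
  d_2[A] = 17/48*1/4 + 17/48*3/8 + 1/6*1/8 + 1/8*1/4 = 35/128
  d_2[B] = 17/48*1/8 + 17/48*3/8 + 1/6*1/2 + 1/8*1/4 = 7/24
  d_2[C] = 17/48*1/2 + 17/48*1/8 + 1/6*1/4 + 1/8*3/8 = 119/384
  d_2[D] = 17/48*1/8 + 17/48*1/8 + 1/6*1/8 + 1/8*1/8 = 1/8
d_2 = (A=35/128, B=7/24, C=119/384, D=1/8)
  d_3[A] = 35/128*1/4 + 7/24*3/8 + 119/384*1/8 + 1/8*1/4 = 761/3072
  d_3[B] = 35/128*1/8 + 7/24*3/8 + 119/384*1/2 + 1/8*1/4 = 1013/3072
  d_3[C] = 35/128*1/2 + 7/24*1/8 + 119/384*1/4 + 1/8*3/8 = 457/1536
  d_3[D] = 35/128*1/8 + 7/24*1/8 + 119/384*1/8 + 1/8*1/8 = 1/8
d_3 = (A=761/3072, B=1013/3072, C=457/1536, D=1/8)
  d_4[A] = 761/3072*1/4 + 1013/3072*3/8 + 457/1536*1/8 + 1/8*1/4 = 2081/8192
  d_4[B] = 761/3072*1/8 + 1013/3072*3/8 + 457/1536*1/2 + 1/8*1/4 = 257/768
  d_4[C] = 761/3072*1/2 + 1013/3072*1/8 + 457/1536*1/4 + 1/8*3/8 = 7037/24576
  d_4[D] = 761/3072*1/8 + 1013/3072*1/8 + 457/1536*1/8 + 1/8*1/8 = 1/8
d_4 = (A=2081/8192, B=257/768, C=7037/24576, D=1/8)

Answer: 2081/8192 257/768 7037/24576 1/8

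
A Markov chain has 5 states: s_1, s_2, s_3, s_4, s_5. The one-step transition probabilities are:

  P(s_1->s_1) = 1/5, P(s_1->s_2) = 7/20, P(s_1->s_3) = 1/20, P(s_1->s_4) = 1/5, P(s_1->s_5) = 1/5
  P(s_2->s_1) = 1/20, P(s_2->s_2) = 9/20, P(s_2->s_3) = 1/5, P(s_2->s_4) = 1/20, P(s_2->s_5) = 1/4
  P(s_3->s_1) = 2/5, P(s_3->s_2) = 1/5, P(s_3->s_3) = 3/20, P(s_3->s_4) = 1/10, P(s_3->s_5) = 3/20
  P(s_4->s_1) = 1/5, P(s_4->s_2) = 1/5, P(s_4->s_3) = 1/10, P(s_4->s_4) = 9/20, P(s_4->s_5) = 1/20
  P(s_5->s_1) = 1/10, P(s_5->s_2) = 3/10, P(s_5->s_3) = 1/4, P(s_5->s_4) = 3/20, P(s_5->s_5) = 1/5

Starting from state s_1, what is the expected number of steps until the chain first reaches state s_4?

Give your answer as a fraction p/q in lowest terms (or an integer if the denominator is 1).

Answer: 135180/16343

Derivation:
Let h_i = expected steps to first reach s_4 from state i.
Boundary: h_s_4 = 0.
First-step equations for the other states:
  h_s_1 = 1 + 1/5*h_s_1 + 7/20*h_s_2 + 1/20*h_s_3 + 1/5*h_s_4 + 1/5*h_s_5
  h_s_2 = 1 + 1/20*h_s_1 + 9/20*h_s_2 + 1/5*h_s_3 + 1/20*h_s_4 + 1/4*h_s_5
  h_s_3 = 1 + 2/5*h_s_1 + 1/5*h_s_2 + 3/20*h_s_3 + 1/10*h_s_4 + 3/20*h_s_5
  h_s_5 = 1 + 1/10*h_s_1 + 3/10*h_s_2 + 1/4*h_s_3 + 3/20*h_s_4 + 1/5*h_s_5

Substituting h_s_4 = 0 and rearranging gives the linear system (I - Q) h = 1:
  [4/5, -7/20, -1/20, -1/5] . (h_s_1, h_s_2, h_s_3, h_s_5) = 1
  [-1/20, 11/20, -1/5, -1/4] . (h_s_1, h_s_2, h_s_3, h_s_5) = 1
  [-2/5, -1/5, 17/20, -3/20] . (h_s_1, h_s_2, h_s_3, h_s_5) = 1
  [-1/10, -3/10, -1/4, 4/5] . (h_s_1, h_s_2, h_s_3, h_s_5) = 1

Solving yields:
  h_s_1 = 135180/16343
  h_s_2 = 159880/16343
  h_s_3 = 145660/16343
  h_s_5 = 142800/16343

Starting state is s_1, so the expected hitting time is h_s_1 = 135180/16343.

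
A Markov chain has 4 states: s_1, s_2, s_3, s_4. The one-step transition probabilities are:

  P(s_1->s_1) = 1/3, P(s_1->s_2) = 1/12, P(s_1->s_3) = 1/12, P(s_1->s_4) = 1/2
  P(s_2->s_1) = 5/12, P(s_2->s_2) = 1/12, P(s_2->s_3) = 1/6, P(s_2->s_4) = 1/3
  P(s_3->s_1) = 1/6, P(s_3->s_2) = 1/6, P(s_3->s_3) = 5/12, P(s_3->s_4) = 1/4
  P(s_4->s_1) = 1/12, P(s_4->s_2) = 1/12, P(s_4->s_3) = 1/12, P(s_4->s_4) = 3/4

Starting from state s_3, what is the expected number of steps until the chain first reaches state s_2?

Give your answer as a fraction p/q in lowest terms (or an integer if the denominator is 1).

Let h_i = expected steps to first reach s_2 from state i.
Boundary: h_s_2 = 0.
First-step equations for the other states:
  h_s_1 = 1 + 1/3*h_s_1 + 1/12*h_s_2 + 1/12*h_s_3 + 1/2*h_s_4
  h_s_3 = 1 + 1/6*h_s_1 + 1/6*h_s_2 + 5/12*h_s_3 + 1/4*h_s_4
  h_s_4 = 1 + 1/12*h_s_1 + 1/12*h_s_2 + 1/12*h_s_3 + 3/4*h_s_4

Substituting h_s_2 = 0 and rearranging gives the linear system (I - Q) h = 1:
  [2/3, -1/12, -1/2] . (h_s_1, h_s_3, h_s_4) = 1
  [-1/6, 7/12, -1/4] . (h_s_1, h_s_3, h_s_4) = 1
  [-1/12, -1/12, 1/4] . (h_s_1, h_s_3, h_s_4) = 1

Solving yields:
  h_s_1 = 32/3
  h_s_3 = 28/3
  h_s_4 = 32/3

Starting state is s_3, so the expected hitting time is h_s_3 = 28/3.

Answer: 28/3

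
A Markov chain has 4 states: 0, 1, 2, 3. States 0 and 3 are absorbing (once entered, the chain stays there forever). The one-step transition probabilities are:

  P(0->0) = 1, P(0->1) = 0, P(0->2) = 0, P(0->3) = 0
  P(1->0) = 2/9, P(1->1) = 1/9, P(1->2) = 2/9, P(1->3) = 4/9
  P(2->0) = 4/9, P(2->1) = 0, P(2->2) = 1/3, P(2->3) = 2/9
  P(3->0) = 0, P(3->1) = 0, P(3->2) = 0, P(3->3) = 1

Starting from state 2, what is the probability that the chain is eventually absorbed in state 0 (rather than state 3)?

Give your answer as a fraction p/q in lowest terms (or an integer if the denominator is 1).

Let a_i = P(absorbed in 0 | start in state i).
Boundary conditions: a_0 = 1, a_3 = 0.
For each transient state i, a_i = sum_j P(i->j) * a_j:
  a_1 = 2/9*a_0 + 1/9*a_1 + 2/9*a_2 + 4/9*a_3
  a_2 = 4/9*a_0 + 0*a_1 + 1/3*a_2 + 2/9*a_3

Substituting a_0 = 1 and a_3 = 0, rearrange to (I - Q) a = r where r[i] = P(i -> 0):
  [8/9, -2/9] . (a_1, a_2) = 2/9
  [0, 2/3] . (a_1, a_2) = 4/9

Solving yields:
  a_1 = 5/12
  a_2 = 2/3

Starting state is 2, so the absorption probability is a_2 = 2/3.

Answer: 2/3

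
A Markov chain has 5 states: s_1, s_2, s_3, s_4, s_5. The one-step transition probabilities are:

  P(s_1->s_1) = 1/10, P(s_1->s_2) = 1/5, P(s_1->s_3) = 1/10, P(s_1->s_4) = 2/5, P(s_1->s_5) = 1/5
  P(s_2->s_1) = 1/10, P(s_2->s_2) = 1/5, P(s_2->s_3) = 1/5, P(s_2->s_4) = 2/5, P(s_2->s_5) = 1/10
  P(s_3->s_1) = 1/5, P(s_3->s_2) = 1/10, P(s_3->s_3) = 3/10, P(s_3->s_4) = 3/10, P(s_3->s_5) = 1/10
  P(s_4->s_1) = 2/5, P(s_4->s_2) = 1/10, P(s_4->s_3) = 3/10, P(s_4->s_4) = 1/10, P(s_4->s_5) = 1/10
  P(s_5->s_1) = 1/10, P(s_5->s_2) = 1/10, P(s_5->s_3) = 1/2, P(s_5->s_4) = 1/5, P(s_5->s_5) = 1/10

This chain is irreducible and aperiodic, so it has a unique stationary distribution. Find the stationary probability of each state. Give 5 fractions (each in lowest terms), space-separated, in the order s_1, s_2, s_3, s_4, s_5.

The stationary distribution satisfies pi = pi * P, i.e.:
  pi_s_1 = 1/10*pi_s_1 + 1/10*pi_s_2 + 1/5*pi_s_3 + 2/5*pi_s_4 + 1/10*pi_s_5
  pi_s_2 = 1/5*pi_s_1 + 1/5*pi_s_2 + 1/10*pi_s_3 + 1/10*pi_s_4 + 1/10*pi_s_5
  pi_s_3 = 1/10*pi_s_1 + 1/5*pi_s_2 + 3/10*pi_s_3 + 3/10*pi_s_4 + 1/2*pi_s_5
  pi_s_4 = 2/5*pi_s_1 + 2/5*pi_s_2 + 3/10*pi_s_3 + 1/10*pi_s_4 + 1/5*pi_s_5
  pi_s_5 = 1/5*pi_s_1 + 1/10*pi_s_2 + 1/10*pi_s_3 + 1/10*pi_s_4 + 1/10*pi_s_5
with normalization: pi_s_1 + pi_s_2 + pi_s_3 + pi_s_4 + pi_s_5 = 1.

Using the first 4 balance equations plus normalization, the linear system A*pi = b is:
  [-9/10, 1/10, 1/5, 2/5, 1/10] . pi = 0
  [1/5, -4/5, 1/10, 1/10, 1/10] . pi = 0
  [1/10, 1/5, -7/10, 3/10, 1/2] . pi = 0
  [2/5, 2/5, 3/10, -9/10, 1/5] . pi = 0
  [1, 1, 1, 1, 1] . pi = 1

Solving yields:
  pi_s_1 = 1237/5963
  pi_s_2 = 800/5963
  pi_s_3 = 3211/11926
  pi_s_4 = 3201/11926
  pi_s_5 = 720/5963

Verification (pi * P):
  1237/5963*1/10 + 800/5963*1/10 + 3211/11926*1/5 + 3201/11926*2/5 + 720/5963*1/10 = 1237/5963 = pi_s_1  (ok)
  1237/5963*1/5 + 800/5963*1/5 + 3211/11926*1/10 + 3201/11926*1/10 + 720/5963*1/10 = 800/5963 = pi_s_2  (ok)
  1237/5963*1/10 + 800/5963*1/5 + 3211/11926*3/10 + 3201/11926*3/10 + 720/5963*1/2 = 3211/11926 = pi_s_3  (ok)
  1237/5963*2/5 + 800/5963*2/5 + 3211/11926*3/10 + 3201/11926*1/10 + 720/5963*1/5 = 3201/11926 = pi_s_4  (ok)
  1237/5963*1/5 + 800/5963*1/10 + 3211/11926*1/10 + 3201/11926*1/10 + 720/5963*1/10 = 720/5963 = pi_s_5  (ok)

Answer: 1237/5963 800/5963 3211/11926 3201/11926 720/5963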